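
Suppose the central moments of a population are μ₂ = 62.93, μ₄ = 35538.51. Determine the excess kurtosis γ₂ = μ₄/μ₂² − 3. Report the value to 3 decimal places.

μ₂² = 62.93² = 3960.18490
μ₄/μ₂² = 35538.51 / 3960.18490 = 8.97395
γ₂ = 8.97395 − 3 ≈ 5.974

5.974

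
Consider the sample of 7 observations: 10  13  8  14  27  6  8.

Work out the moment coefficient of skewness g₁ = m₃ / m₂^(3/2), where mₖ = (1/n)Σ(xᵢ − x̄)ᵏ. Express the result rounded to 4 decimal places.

x̄ = (10 + 13 + 8 + 14 + 27 + 6 + 8) / 7 = 12.2857
deviations (xᵢ − x̄): -2.2857, 0.7143, -4.2857, 1.7143, 14.7143, -6.2857, -4.2857
Σ(xᵢ − x̄)² = 301.4286 ⇒ m₂ = 301.4286/7 = 43.06122
Σ(xᵢ − x̄)³ = 2773.4694 ⇒ m₃ = 2773.4694/7 = 396.20991
m₂^(3/2) = 43.06122^(1.5) = 282.57228
g₁ = m₃ / m₂^(3/2) = 396.20991 / 282.57228 ≈ 1.4022

1.4022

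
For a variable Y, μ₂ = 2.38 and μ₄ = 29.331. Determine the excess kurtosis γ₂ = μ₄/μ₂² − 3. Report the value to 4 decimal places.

2.1781

μ₂² = 2.38² = 5.66440
μ₄/μ₂² = 29.331 / 5.66440 = 5.17813
γ₂ = 5.17813 − 3 ≈ 2.1781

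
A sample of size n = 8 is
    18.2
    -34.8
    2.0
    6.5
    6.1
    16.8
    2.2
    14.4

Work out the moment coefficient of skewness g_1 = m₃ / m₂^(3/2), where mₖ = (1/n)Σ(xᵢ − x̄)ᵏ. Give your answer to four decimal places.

x̄ = (18.2 - 34.8 + 2.0 + 6.5 + 6.1 + 16.8 + 2.2 + 14.4) / 8 = 3.9250
deviations (xᵢ − x̄): 14.2750, -38.7250, -1.9250, 2.5750, 2.1750, 12.8750, -1.7250, 10.4750
Σ(xᵢ − x̄)² = 1996.9350 ⇒ m₂ = 1996.9350/8 = 249.61687
Σ(xᵢ − x̄)³ = -51865.4002 ⇒ m₃ = -51865.4002/8 = -6483.17503
m₂^(3/2) = 249.61687^(1.5) = 3943.76395
g_1 = m₃ / m₂^(3/2) = -6483.17503 / 3943.76395 ≈ -1.6439

-1.6439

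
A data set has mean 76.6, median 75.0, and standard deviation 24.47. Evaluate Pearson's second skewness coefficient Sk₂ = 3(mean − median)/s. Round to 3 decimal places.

Sk₂ = 3(76.6 − 75.0) / 24.47 = 3 × 1.6000 / 24.47
    = 4.8000 / 24.47 ≈ 0.196

0.196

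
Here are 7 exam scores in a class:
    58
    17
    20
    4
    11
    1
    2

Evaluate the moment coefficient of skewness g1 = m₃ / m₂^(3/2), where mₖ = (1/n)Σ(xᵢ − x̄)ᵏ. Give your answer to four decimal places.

x̄ = (58 + 17 + 20 + 4 + 11 + 1 + 2) / 7 = 16.1429
deviations (xᵢ − x̄): 41.8571, 0.8571, 3.8571, -12.1429, -5.1429, -15.1429, -14.1429
Σ(xᵢ − x̄)² = 2370.8571 ⇒ m₂ = 2370.8571/7 = 338.69388
Σ(xᵢ − x̄)³ = 65164.8980 ⇒ m₃ = 65164.8980/7 = 9309.27114
m₂^(3/2) = 338.69388^(1.5) = 6233.19939
g1 = m₃ / m₂^(3/2) = 9309.27114 / 6233.19939 ≈ 1.4935

1.4935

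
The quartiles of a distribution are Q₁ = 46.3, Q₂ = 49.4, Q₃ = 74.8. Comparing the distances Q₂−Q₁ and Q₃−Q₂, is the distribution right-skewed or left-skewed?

Q₂ − Q₁ = 3.1;  Q₃ − Q₂ = 25.4
Q₃ − Q₂ > Q₂ − Q₁ ⇒ the upper half is more spread out ⇒ right-skewed.

right-skewed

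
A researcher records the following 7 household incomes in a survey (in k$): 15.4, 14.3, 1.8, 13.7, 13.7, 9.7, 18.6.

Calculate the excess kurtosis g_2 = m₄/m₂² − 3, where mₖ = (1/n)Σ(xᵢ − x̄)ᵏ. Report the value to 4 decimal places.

0.3439

x̄ = 12.4571
Σ(xᵢ − x̄)² = 174.0571 ⇒ m₂ = 24.86531
Σ(xᵢ − x̄)⁴ = 14472.2146 ⇒ m₄ = 2067.45923
m₂² = 618.28345
g_2 = m₄/m₂² − 3 = 3.34387 − 3 ≈ 0.3439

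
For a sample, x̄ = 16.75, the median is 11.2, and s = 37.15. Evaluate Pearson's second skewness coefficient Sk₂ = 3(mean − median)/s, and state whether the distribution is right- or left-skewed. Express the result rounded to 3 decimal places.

Sk₂ = 3(16.75 − 11.2) / 37.15 = 3 × 5.5500 / 37.15
    = 16.6500 / 37.15 ≈ 0.448
Sk₂ > 0 ⇒ mean > median ⇒ right-skewed (positive skew).

0.448, right-skewed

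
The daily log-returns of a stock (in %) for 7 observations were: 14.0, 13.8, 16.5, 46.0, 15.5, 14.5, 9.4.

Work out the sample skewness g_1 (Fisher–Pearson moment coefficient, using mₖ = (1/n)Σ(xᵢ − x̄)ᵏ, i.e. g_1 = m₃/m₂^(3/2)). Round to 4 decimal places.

x̄ = (14.0 + 13.8 + 16.5 + 46.0 + 15.5 + 14.5 + 9.4) / 7 = 18.5286
deviations (xᵢ − x̄): -4.5286, -4.7286, -2.0286, 27.4714, -3.0286, -4.0286, -9.1286
Σ(xᵢ − x̄)² = 910.3943 ⇒ m₂ = 910.3943/7 = 130.05633
Σ(xᵢ − x̄)³ = 19671.3220 ⇒ m₃ = 19671.3220/7 = 2810.18886
m₂^(3/2) = 130.05633^(1.5) = 1483.19149
g_1 = m₃ / m₂^(3/2) = 2810.18886 / 1483.19149 ≈ 1.8947

1.8947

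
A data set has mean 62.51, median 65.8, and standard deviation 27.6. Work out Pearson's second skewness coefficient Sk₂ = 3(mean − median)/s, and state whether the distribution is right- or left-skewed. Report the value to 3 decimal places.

-0.358, left-skewed

Sk₂ = 3(62.51 − 65.8) / 27.6 = 3 × -3.2900 / 27.6
    = -9.8700 / 27.6 ≈ -0.358
Sk₂ < 0 ⇒ mean < median ⇒ left-skewed (negative skew).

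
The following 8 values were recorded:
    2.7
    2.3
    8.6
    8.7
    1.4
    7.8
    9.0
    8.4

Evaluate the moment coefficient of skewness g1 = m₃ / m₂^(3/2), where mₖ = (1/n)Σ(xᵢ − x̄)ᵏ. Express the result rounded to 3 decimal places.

x̄ = (2.7 + 2.3 + 8.6 + 8.7 + 1.4 + 7.8 + 9.0 + 8.4) / 8 = 6.1125
deviations (xᵢ − x̄): -3.4125, -3.8125, 2.4875, 2.5875, -4.7125, 1.6875, 2.8875, 2.2875
Σ(xᵢ − x̄)² = 77.6888 ⇒ m₂ = 77.6888/8 = 9.71109
Σ(xᵢ − x̄)³ = -126.2423 ⇒ m₃ = -126.2423/8 = -15.78029
m₂^(3/2) = 9.71109^(1.5) = 30.26232
g1 = m₃ / m₂^(3/2) = -15.78029 / 30.26232 ≈ -0.521

-0.521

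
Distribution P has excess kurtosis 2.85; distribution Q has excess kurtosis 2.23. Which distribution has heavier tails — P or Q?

Higher excess kurtosis ⇒ heavier tails relative to the normal distribution.
2.85 vs 2.23: the larger is 2.85, so P has heavier tails.

P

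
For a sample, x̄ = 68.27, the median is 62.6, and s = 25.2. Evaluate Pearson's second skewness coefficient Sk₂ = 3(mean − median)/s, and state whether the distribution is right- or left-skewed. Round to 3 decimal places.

0.675, right-skewed

Sk₂ = 3(68.27 − 62.6) / 25.2 = 3 × 5.6700 / 25.2
    = 17.0100 / 25.2 ≈ 0.675
Sk₂ > 0 ⇒ mean > median ⇒ right-skewed (positive skew).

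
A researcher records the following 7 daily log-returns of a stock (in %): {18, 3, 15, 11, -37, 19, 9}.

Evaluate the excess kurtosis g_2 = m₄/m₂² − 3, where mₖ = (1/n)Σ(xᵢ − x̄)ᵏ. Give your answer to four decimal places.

x̄ = 5.4286
Σ(xᵢ − x̄)² = 2283.7143 ⇒ m₂ = 326.24490
Σ(xᵢ − x̄)⁴ = 3309115.5977 ⇒ m₄ = 472730.79967
m₂² = 106435.73344
g_2 = m₄/m₂² − 3 = 4.44147 − 3 ≈ 1.4415

1.4415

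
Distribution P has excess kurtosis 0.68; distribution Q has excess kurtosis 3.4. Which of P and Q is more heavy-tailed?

Higher excess kurtosis ⇒ heavier tails relative to the normal distribution.
0.68 vs 3.4: the larger is 3.4, so Q has heavier tails.

Q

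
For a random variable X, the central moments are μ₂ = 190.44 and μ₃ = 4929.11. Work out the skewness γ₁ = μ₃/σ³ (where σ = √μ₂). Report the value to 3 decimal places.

σ = √μ₂ = √190.44 = 13.80000
σ³ = μ₂^(3/2) = 2628.07200
γ₁ = μ₃/σ³ = 4929.11 / 2628.07200 ≈ 1.876

1.876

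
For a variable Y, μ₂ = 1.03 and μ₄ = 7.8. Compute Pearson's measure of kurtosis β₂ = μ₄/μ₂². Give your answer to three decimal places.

7.352

μ₂² = 1.03² = 1.06090
μ₄/μ₂² = 7.8 / 1.06090 = 7.35225
β₂ ≈ 7.352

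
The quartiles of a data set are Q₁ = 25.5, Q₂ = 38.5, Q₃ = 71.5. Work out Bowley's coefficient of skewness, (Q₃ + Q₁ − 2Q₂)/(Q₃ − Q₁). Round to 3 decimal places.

numerator: Q₃ + Q₁ − 2Q₂ = 71.5 + 25.5 − 2×38.5 = 20.0000
denominator: Q₃ − Q₁ = 71.5 − 25.5 = 46.0000
Bowley skewness = 20.0000 / 46.0000 ≈ 0.435

0.435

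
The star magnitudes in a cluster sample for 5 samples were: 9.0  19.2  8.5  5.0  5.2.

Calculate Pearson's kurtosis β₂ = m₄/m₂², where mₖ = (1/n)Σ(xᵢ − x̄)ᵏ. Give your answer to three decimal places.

x̄ = 9.3800
Σ(xᵢ − x̄)² = 134.0080 ⇒ m₂ = 26.80160
Σ(xᵢ − x̄)⁴ = 9973.1543 ⇒ m₄ = 1994.63086
m₂² = 718.32576
β₂ = m₄/m₂² = 1994.63086 / 718.32576 ≈ 2.777

2.777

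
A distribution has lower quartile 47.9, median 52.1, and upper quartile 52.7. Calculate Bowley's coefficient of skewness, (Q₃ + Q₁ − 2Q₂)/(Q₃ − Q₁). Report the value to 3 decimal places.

-0.750

numerator: Q₃ + Q₁ − 2Q₂ = 52.7 + 47.9 − 2×52.1 = -3.6000
denominator: Q₃ − Q₁ = 52.7 − 47.9 = 4.8000
Bowley skewness = -3.6000 / 4.8000 ≈ -0.750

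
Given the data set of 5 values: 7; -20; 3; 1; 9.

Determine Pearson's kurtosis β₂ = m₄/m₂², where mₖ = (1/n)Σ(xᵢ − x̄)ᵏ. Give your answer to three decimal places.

x̄ = 0.0000
Σ(xᵢ − x̄)² = 540.0000 ⇒ m₂ = 108.00000
Σ(xᵢ − x̄)⁴ = 169044.0000 ⇒ m₄ = 33808.80000
m₂² = 11664.00000
β₂ = m₄/m₂² = 33808.80000 / 11664.00000 ≈ 2.899

2.899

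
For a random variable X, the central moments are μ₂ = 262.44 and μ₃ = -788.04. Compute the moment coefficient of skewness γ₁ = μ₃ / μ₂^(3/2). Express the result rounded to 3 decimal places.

-0.185

σ = √μ₂ = √262.44 = 16.20000
σ³ = μ₂^(3/2) = 4251.52800
γ₁ = μ₃/σ³ = -788.04 / 4251.52800 ≈ -0.185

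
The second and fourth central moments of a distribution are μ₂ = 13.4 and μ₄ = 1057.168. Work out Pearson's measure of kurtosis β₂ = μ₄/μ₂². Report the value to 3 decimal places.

μ₂² = 13.4² = 179.56000
μ₄/μ₂² = 1057.168 / 179.56000 = 5.88755
β₂ ≈ 5.888

5.888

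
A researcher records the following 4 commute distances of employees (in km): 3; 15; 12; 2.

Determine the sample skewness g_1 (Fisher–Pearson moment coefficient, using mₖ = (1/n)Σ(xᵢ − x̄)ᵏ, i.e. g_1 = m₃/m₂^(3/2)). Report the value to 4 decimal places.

0.0933

x̄ = (3 + 15 + 12 + 2) / 4 = 8.0000
deviations (xᵢ − x̄): -5.0000, 7.0000, 4.0000, -6.0000
Σ(xᵢ − x̄)² = 126.0000 ⇒ m₂ = 126.0000/4 = 31.50000
Σ(xᵢ − x̄)³ = 66.0000 ⇒ m₃ = 66.0000/4 = 16.50000
m₂^(3/2) = 31.50000^(1.5) = 176.79331
g_1 = m₃ / m₂^(3/2) = 16.50000 / 176.79331 ≈ 0.0933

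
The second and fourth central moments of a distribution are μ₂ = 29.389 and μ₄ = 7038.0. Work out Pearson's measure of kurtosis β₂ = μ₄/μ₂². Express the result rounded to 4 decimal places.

μ₂² = 29.389² = 863.71332
μ₄/μ₂² = 7038.0 / 863.71332 = 8.14854
β₂ ≈ 8.1485

8.1485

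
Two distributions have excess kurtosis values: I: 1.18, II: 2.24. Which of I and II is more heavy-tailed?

II

Higher excess kurtosis ⇒ heavier tails relative to the normal distribution.
1.18 vs 2.24: the larger is 2.24, so II has heavier tails.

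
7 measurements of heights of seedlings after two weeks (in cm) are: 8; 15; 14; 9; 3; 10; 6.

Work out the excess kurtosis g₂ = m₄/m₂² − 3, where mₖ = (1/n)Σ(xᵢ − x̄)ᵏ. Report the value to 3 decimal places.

-1.034

x̄ = 9.2857
Σ(xᵢ − x̄)² = 107.4286 ⇒ m₂ = 15.34694
Σ(xᵢ − x̄)⁴ = 3240.7580 ⇒ m₄ = 462.96543
m₂² = 235.52853
g₂ = m₄/m₂² − 3 = 1.96564 − 3 ≈ -1.034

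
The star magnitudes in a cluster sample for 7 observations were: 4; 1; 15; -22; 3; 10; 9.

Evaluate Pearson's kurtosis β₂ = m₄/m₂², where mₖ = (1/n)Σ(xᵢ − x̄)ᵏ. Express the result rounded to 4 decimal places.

3.8676

x̄ = 2.8571
Σ(xᵢ − x̄)² = 858.8571 ⇒ m₂ = 122.69388
Σ(xᵢ − x̄)⁴ = 407554.4606 ⇒ m₄ = 58222.06581
m₂² = 15053.78759
β₂ = m₄/m₂² = 58222.06581 / 15053.78759 ≈ 3.8676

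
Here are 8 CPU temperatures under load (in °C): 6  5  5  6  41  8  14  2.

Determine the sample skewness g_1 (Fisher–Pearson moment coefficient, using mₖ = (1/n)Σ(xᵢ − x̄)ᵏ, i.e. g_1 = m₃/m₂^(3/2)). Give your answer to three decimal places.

1.960

x̄ = (6 + 5 + 5 + 6 + 41 + 8 + 14 + 2) / 8 = 10.8750
deviations (xᵢ − x̄): -4.8750, -5.8750, -5.8750, -4.8750, 30.1250, -2.8750, 3.1250, -8.8750
Σ(xᵢ − x̄)² = 1120.8750 ⇒ m₂ = 1120.8750/8 = 140.10938
Σ(xᵢ − x̄)³ = 26009.3438 ⇒ m₃ = 26009.3438/8 = 3251.16797
m₂^(3/2) = 140.10938^(1.5) = 1658.44393
g_1 = m₃ / m₂^(3/2) = 3251.16797 / 1658.44393 ≈ 1.960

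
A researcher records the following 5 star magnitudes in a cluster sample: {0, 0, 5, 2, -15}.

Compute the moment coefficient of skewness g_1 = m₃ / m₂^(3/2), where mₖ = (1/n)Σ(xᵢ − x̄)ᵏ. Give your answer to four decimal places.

x̄ = (0 + 0 + 5 + 2 - 15) / 5 = -1.6000
deviations (xᵢ − x̄): 1.6000, 1.6000, 6.6000, 3.6000, -13.4000
Σ(xᵢ − x̄)² = 241.2000 ⇒ m₂ = 241.2000/5 = 48.24000
Σ(xᵢ − x̄)³ = -2063.7600 ⇒ m₃ = -2063.7600/5 = -412.75200
m₂^(3/2) = 48.24000^(1.5) = 335.05102
g_1 = m₃ / m₂^(3/2) = -412.75200 / 335.05102 ≈ -1.2319

-1.2319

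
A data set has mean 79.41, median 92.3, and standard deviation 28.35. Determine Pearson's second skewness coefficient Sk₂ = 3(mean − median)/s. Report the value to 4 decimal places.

Sk₂ = 3(79.41 − 92.3) / 28.35 = 3 × -12.8900 / 28.35
    = -38.6700 / 28.35 ≈ -1.3640

-1.3640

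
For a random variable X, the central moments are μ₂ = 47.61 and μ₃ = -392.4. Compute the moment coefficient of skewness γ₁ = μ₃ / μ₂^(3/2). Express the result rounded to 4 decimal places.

σ = √μ₂ = √47.61 = 6.90000
σ³ = μ₂^(3/2) = 328.50900
γ₁ = μ₃/σ³ = -392.4 / 328.50900 ≈ -1.1945

-1.1945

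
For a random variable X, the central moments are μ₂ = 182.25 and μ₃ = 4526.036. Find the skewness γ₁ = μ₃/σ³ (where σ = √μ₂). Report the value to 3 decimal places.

σ = √μ₂ = √182.25 = 13.50000
σ³ = μ₂^(3/2) = 2460.37500
γ₁ = μ₃/σ³ = 4526.036 / 2460.37500 ≈ 1.840

1.840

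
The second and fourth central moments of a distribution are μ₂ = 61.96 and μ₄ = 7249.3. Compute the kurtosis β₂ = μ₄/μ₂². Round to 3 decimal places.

μ₂² = 61.96² = 3839.04160
μ₄/μ₂² = 7249.3 / 3839.04160 = 1.88831
β₂ ≈ 1.888

1.888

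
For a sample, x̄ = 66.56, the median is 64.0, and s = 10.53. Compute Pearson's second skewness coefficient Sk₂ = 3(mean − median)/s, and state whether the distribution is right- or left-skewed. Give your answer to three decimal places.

Sk₂ = 3(66.56 − 64.0) / 10.53 = 3 × 2.5600 / 10.53
    = 7.6800 / 10.53 ≈ 0.729
Sk₂ > 0 ⇒ mean > median ⇒ right-skewed (positive skew).

0.729, right-skewed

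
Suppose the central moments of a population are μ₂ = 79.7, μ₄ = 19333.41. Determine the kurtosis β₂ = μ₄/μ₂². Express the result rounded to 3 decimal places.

μ₂² = 79.7² = 6352.09000
μ₄/μ₂² = 19333.41 / 6352.09000 = 3.04363
β₂ ≈ 3.044

3.044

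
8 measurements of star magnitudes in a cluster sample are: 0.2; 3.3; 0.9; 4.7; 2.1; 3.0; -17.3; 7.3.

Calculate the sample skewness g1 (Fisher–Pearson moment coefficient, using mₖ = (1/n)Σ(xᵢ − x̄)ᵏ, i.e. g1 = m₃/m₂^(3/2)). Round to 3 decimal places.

x̄ = (0.2 + 3.3 + 0.9 + 4.7 + 2.1 + 3.0 - 17.3 + 7.3) / 8 = 0.5250
deviations (xᵢ − x̄): -0.3250, 2.7750, 0.3750, 4.1750, 1.5750, 2.4750, -17.8250, 6.7750
Σ(xᵢ − x̄)² = 397.6150 ⇒ m₂ = 397.6150/8 = 49.70188
Σ(xᵢ − x̄)³ = -5239.3432 ⇒ m₃ = -5239.3432/8 = -654.91791
m₂^(3/2) = 49.70188^(1.5) = 350.39602
g1 = m₃ / m₂^(3/2) = -654.91791 / 350.39602 ≈ -1.869

-1.869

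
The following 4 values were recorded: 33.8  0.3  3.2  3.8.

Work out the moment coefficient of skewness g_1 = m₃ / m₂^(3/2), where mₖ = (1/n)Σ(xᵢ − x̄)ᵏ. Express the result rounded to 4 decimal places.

1.1216

x̄ = (33.8 + 0.3 + 3.2 + 3.8) / 4 = 10.2750
deviations (xᵢ − x̄): 23.5250, -9.9750, -7.0750, -6.4750
Σ(xᵢ − x̄)² = 744.9075 ⇒ m₂ = 744.9075/4 = 186.22687
Σ(xᵢ − x̄)³ = 11401.2071 ⇒ m₃ = 11401.2071/4 = 2850.30178
m₂^(3/2) = 186.22687^(1.5) = 2541.34445
g_1 = m₃ / m₂^(3/2) = 2850.30178 / 2541.34445 ≈ 1.1216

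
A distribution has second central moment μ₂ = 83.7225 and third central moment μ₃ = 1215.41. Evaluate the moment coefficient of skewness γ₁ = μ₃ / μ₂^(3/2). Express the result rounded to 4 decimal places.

σ = √μ₂ = √83.7225 = 9.15000
σ³ = μ₂^(3/2) = 766.06088
γ₁ = μ₃/σ³ = 1215.41 / 766.06088 ≈ 1.5866

1.5866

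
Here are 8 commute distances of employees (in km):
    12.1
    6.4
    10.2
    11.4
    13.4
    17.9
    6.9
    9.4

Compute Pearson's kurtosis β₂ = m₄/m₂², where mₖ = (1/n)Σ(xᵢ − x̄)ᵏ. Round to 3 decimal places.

x̄ = 10.9625
Σ(xᵢ − x̄)² = 95.8987 ⇒ m₂ = 11.98734
Σ(xᵢ − x̄)⁴ = 3065.4029 ⇒ m₄ = 383.17537
m₂² = 143.69641
β₂ = m₄/m₂² = 383.17537 / 143.69641 ≈ 2.667

2.667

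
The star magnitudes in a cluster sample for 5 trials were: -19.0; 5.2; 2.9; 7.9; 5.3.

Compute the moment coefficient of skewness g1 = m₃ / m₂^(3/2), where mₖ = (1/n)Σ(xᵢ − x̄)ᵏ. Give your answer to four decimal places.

x̄ = (-19.0 + 5.2 + 2.9 + 7.9 + 5.3) / 5 = 0.4600
deviations (xᵢ − x̄): -19.4600, 4.7400, 2.4400, 7.4400, 4.8400
Σ(xᵢ − x̄)² = 485.8920 ⇒ m₂ = 485.8920/5 = 97.17840
Σ(xᵢ − x̄)³ = -6723.1046 ⇒ m₃ = -6723.1046/5 = -1344.62093
m₂^(3/2) = 97.17840^(1.5) = 957.97597
g1 = m₃ / m₂^(3/2) = -1344.62093 / 957.97597 ≈ -1.4036

-1.4036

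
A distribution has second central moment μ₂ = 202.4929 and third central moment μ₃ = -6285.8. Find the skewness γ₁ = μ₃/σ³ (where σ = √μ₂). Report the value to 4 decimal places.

σ = √μ₂ = √202.4929 = 14.23000
σ³ = μ₂^(3/2) = 2881.47397
γ₁ = μ₃/σ³ = -6285.8 / 2881.47397 ≈ -2.1815

-2.1815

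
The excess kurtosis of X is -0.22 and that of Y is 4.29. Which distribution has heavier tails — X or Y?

Y

Higher excess kurtosis ⇒ heavier tails relative to the normal distribution.
-0.22 vs 4.29: the larger is 4.29, so Y has heavier tails. (Y is leptokurtic — heavier-than-normal tails; the other is platykurtic.)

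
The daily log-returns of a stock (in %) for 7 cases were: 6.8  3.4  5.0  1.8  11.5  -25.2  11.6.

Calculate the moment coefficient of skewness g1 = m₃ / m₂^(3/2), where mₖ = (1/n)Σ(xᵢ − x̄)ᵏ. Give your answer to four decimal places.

-1.6653

x̄ = (6.8 + 3.4 + 5.0 + 1.8 + 11.5 - 25.2 + 11.6) / 7 = 2.1286
deviations (xᵢ − x̄): 4.6714, 1.2714, 2.8714, -0.3286, 9.3714, -27.3286, 9.4714
Σ(xᵢ − x̄)² = 956.1743 ⇒ m₂ = 956.1743/7 = 136.59633
Σ(xᵢ − x̄)³ = -18610.0340 ⇒ m₃ = -18610.0340/7 = -2658.57628
m₂^(3/2) = 136.59633^(1.5) = 1596.46180
g1 = m₃ / m₂^(3/2) = -2658.57628 / 1596.46180 ≈ -1.6653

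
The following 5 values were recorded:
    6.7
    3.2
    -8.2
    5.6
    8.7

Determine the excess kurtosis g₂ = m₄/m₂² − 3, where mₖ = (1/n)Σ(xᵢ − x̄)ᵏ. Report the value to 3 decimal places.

x̄ = 3.2000
Σ(xᵢ − x̄)² = 178.2200 ⇒ m₂ = 35.64400
Σ(xᵢ − x̄)⁴ = 17987.9042 ⇒ m₄ = 3597.58084
m₂² = 1270.49474
g₂ = m₄/m₂² − 3 = 2.83164 − 3 ≈ -0.168

-0.168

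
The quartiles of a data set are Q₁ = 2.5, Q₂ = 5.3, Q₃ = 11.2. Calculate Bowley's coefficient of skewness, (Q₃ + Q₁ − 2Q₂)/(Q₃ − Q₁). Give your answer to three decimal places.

0.356

numerator: Q₃ + Q₁ − 2Q₂ = 11.2 + 2.5 − 2×5.3 = 3.1000
denominator: Q₃ − Q₁ = 11.2 − 2.5 = 8.7000
Bowley skewness = 3.1000 / 8.7000 ≈ 0.356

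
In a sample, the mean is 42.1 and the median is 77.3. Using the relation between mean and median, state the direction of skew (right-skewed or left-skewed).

left-skewed

mean − median = 42.1 − 77.3 = -35.2
mean < median ⇒ the longer tail is on the left ⇒ left-skewed (negatively skewed).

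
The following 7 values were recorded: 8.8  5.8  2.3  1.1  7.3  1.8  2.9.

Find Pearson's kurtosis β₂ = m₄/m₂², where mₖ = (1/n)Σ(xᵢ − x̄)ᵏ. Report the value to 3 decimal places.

1.596

x̄ = 4.2857
Σ(xᵢ − x̄)² = 53.9486 ⇒ m₂ = 7.70694
Σ(xᵢ − x̄)⁴ = 663.5164 ⇒ m₄ = 94.78805
m₂² = 59.39691
β₂ = m₄/m₂² = 94.78805 / 59.39691 ≈ 1.596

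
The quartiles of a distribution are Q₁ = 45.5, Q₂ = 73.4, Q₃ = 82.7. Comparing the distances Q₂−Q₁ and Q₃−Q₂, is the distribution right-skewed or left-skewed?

Q₂ − Q₁ = 27.9;  Q₃ − Q₂ = 9.3
Q₂ − Q₁ > Q₃ − Q₂ ⇒ the lower half is more spread out ⇒ left-skewed.

left-skewed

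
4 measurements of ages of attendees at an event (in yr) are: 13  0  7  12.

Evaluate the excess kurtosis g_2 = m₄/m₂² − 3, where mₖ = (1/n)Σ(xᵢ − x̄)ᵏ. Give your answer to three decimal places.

x̄ = 8.0000
Σ(xᵢ − x̄)² = 106.0000 ⇒ m₂ = 26.50000
Σ(xᵢ − x̄)⁴ = 4978.0000 ⇒ m₄ = 1244.50000
m₂² = 702.25000
g_2 = m₄/m₂² − 3 = 1.77216 − 3 ≈ -1.228

-1.228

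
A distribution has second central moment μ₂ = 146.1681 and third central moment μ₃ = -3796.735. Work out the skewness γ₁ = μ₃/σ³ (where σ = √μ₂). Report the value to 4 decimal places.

-2.1485

σ = √μ₂ = √146.1681 = 12.09000
σ³ = μ₂^(3/2) = 1767.17233
γ₁ = μ₃/σ³ = -3796.735 / 1767.17233 ≈ -2.1485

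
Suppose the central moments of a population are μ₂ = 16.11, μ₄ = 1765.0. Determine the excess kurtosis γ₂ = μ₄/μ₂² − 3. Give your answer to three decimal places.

3.801

μ₂² = 16.11² = 259.53210
μ₄/μ₂² = 1765.0 / 259.53210 = 6.80070
γ₂ = 6.80070 − 3 ≈ 3.801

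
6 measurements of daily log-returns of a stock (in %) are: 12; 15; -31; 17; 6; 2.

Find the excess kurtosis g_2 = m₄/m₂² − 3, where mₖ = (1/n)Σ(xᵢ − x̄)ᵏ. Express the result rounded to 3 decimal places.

0.515

x̄ = 3.5000
Σ(xᵢ − x̄)² = 1585.5000 ⇒ m₂ = 264.25000
Σ(xᵢ − x̄)⁴ = 1472664.3750 ⇒ m₄ = 245444.06250
m₂² = 69828.06250
g_2 = m₄/m₂² − 3 = 3.51498 − 3 ≈ 0.515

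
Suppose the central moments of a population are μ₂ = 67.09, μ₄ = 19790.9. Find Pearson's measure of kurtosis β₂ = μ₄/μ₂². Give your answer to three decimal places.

4.397

μ₂² = 67.09² = 4501.06810
μ₄/μ₂² = 19790.9 / 4501.06810 = 4.39693
β₂ ≈ 4.397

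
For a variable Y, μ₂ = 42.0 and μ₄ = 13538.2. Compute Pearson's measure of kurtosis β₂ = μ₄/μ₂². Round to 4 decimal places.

μ₂² = 42.0² = 1764.00000
μ₄/μ₂² = 13538.2 / 1764.00000 = 7.67472
β₂ ≈ 7.6747

7.6747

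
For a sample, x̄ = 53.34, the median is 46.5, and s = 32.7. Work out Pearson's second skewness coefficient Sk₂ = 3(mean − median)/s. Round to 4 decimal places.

0.6275

Sk₂ = 3(53.34 − 46.5) / 32.7 = 3 × 6.8400 / 32.7
    = 20.5200 / 32.7 ≈ 0.6275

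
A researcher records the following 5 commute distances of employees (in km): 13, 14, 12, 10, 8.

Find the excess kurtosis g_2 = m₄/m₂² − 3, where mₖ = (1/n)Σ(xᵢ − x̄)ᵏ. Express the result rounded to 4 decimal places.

x̄ = 11.4000
Σ(xᵢ − x̄)² = 23.2000 ⇒ m₂ = 4.64000
Σ(xᵢ − x̄)⁴ = 189.8560 ⇒ m₄ = 37.97120
m₂² = 21.52960
g_2 = m₄/m₂² − 3 = 1.76367 − 3 ≈ -1.2363

-1.2363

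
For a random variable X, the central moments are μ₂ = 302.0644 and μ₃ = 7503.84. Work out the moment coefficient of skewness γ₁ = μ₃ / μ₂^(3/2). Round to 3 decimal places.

σ = √μ₂ = √302.0644 = 17.38000
σ³ = μ₂^(3/2) = 5249.87927
γ₁ = μ₃/σ³ = 7503.84 / 5249.87927 ≈ 1.429

1.429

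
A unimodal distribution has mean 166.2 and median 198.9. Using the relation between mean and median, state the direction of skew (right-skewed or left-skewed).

mean − median = 166.2 − 198.9 = -32.7
mean < median ⇒ the longer tail is on the left ⇒ left-skewed (negatively skewed).

left-skewed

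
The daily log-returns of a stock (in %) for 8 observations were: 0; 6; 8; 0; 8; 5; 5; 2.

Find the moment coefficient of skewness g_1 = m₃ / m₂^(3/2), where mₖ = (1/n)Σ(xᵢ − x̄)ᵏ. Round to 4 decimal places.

x̄ = (0 + 6 + 8 + 0 + 8 + 5 + 5 + 2) / 8 = 4.2500
deviations (xᵢ − x̄): -4.2500, 1.7500, 3.7500, -4.2500, 3.7500, 0.7500, 0.7500, -2.2500
Σ(xᵢ − x̄)² = 73.5000 ⇒ m₂ = 73.5000/8 = 9.18750
Σ(xᵢ − x̄)³ = -53.2500 ⇒ m₃ = -53.2500/8 = -6.65625
m₂^(3/2) = 9.18750^(1.5) = 27.84813
g_1 = m₃ / m₂^(3/2) = -6.65625 / 27.84813 ≈ -0.2390

-0.2390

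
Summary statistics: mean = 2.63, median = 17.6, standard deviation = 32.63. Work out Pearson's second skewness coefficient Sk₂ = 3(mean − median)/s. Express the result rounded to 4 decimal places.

-1.3763

Sk₂ = 3(2.63 − 17.6) / 32.63 = 3 × -14.9700 / 32.63
    = -44.9100 / 32.63 ≈ -1.3763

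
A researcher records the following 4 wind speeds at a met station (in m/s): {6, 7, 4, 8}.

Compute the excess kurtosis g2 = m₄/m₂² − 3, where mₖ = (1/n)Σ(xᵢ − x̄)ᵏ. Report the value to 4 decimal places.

x̄ = 6.2500
Σ(xᵢ − x̄)² = 8.7500 ⇒ m₂ = 2.18750
Σ(xᵢ − x̄)⁴ = 35.3281 ⇒ m₄ = 8.83203
m₂² = 4.78516
g2 = m₄/m₂² − 3 = 1.84571 − 3 ≈ -1.1543

-1.1543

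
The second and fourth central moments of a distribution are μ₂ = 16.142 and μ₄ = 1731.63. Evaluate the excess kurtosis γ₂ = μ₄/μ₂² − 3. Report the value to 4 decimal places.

μ₂² = 16.142² = 260.56416
μ₄/μ₂² = 1731.63 / 260.56416 = 6.64570
γ₂ = 6.64570 − 3 ≈ 3.6457

3.6457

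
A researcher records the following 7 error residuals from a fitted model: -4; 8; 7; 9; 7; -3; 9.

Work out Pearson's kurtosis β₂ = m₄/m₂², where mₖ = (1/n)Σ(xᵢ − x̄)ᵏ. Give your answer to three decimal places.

1.900

x̄ = 4.7143
Σ(xᵢ − x̄)² = 193.4286 ⇒ m₂ = 27.63265
Σ(xᵢ − x̄)⁴ = 10154.0233 ⇒ m₄ = 1450.57476
m₂² = 763.56352
β₂ = m₄/m₂² = 1450.57476 / 763.56352 ≈ 1.900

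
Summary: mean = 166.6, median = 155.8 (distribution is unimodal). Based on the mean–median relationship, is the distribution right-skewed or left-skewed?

right-skewed

mean − median = 166.6 − 155.8 = 10.8
mean > median ⇒ the longer tail is on the right ⇒ right-skewed (positively skewed).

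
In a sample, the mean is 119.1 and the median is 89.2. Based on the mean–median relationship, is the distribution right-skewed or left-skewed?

right-skewed

mean − median = 119.1 − 89.2 = 29.9
mean > median ⇒ the longer tail is on the right ⇒ right-skewed (positively skewed).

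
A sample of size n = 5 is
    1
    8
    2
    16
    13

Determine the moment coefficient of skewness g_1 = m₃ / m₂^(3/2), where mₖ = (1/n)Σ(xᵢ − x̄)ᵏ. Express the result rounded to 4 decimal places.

x̄ = (1 + 8 + 2 + 16 + 13) / 5 = 8.0000
deviations (xᵢ − x̄): -7.0000, 0.0000, -6.0000, 8.0000, 5.0000
Σ(xᵢ − x̄)² = 174.0000 ⇒ m₂ = 174.0000/5 = 34.80000
Σ(xᵢ − x̄)³ = 78.0000 ⇒ m₃ = 78.0000/5 = 15.60000
m₂^(3/2) = 34.80000^(1.5) = 205.29051
g_1 = m₃ / m₂^(3/2) = 15.60000 / 205.29051 ≈ 0.0760

0.0760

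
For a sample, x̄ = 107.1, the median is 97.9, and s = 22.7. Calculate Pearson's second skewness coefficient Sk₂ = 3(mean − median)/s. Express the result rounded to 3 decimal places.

1.216

Sk₂ = 3(107.1 − 97.9) / 22.7 = 3 × 9.2000 / 22.7
    = 27.6000 / 22.7 ≈ 1.216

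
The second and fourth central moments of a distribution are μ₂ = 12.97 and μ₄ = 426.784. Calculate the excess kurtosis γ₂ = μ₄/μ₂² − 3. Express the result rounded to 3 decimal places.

-0.463

μ₂² = 12.97² = 168.22090
μ₄/μ₂² = 426.784 / 168.22090 = 2.53705
γ₂ = 2.53705 − 3 ≈ -0.463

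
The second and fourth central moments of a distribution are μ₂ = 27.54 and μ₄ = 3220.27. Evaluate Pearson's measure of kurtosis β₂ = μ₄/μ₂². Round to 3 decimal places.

4.246

μ₂² = 27.54² = 758.45160
μ₄/μ₂² = 3220.27 / 758.45160 = 4.24585
β₂ ≈ 4.246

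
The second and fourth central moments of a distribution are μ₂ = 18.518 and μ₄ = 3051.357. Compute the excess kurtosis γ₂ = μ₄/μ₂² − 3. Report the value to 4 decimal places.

5.8983

μ₂² = 18.518² = 342.91632
μ₄/μ₂² = 3051.357 / 342.91632 = 8.89826
γ₂ = 8.89826 − 3 ≈ 5.8983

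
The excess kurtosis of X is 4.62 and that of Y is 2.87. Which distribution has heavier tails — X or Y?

X

Higher excess kurtosis ⇒ heavier tails relative to the normal distribution.
4.62 vs 2.87: the larger is 4.62, so X has heavier tails.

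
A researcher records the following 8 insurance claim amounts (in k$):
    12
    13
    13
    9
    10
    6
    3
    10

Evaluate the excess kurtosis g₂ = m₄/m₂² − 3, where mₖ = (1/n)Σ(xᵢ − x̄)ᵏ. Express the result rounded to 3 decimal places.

x̄ = 9.5000
Σ(xᵢ − x̄)² = 86.0000 ⇒ m₂ = 10.75000
Σ(xᵢ − x̄)⁴ = 2274.5000 ⇒ m₄ = 284.31250
m₂² = 115.56250
g₂ = m₄/m₂² − 3 = 2.46025 − 3 ≈ -0.540

-0.540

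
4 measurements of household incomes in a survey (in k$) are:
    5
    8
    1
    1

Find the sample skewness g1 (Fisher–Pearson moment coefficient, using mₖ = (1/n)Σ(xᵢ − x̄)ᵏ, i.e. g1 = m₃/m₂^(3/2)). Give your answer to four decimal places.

x̄ = (5 + 8 + 1 + 1) / 4 = 3.7500
deviations (xᵢ − x̄): 1.2500, 4.2500, -2.7500, -2.7500
Σ(xᵢ − x̄)² = 34.7500 ⇒ m₂ = 34.7500/4 = 8.68750
Σ(xᵢ − x̄)³ = 37.1250 ⇒ m₃ = 37.1250/4 = 9.28125
m₂^(3/2) = 8.68750^(1.5) = 25.60603
g1 = m₃ / m₂^(3/2) = 9.28125 / 25.60603 ≈ 0.3625

0.3625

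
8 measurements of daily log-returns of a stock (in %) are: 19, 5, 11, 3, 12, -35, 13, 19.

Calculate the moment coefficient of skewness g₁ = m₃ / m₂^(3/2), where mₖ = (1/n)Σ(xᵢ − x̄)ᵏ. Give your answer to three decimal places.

x̄ = (19 + 5 + 11 + 3 + 12 - 35 + 13 + 19) / 8 = 5.8750
deviations (xᵢ − x̄): 13.1250, -0.8750, 5.1250, -2.8750, 6.1250, -40.8750, 7.1250, 13.1250
Σ(xᵢ − x̄)² = 2138.8750 ⇒ m₂ = 2138.8750/8 = 267.35938
Σ(xᵢ − x̄)³ = -63068.9063 ⇒ m₃ = -63068.9063/8 = -7883.61328
m₂^(3/2) = 267.35938^(1.5) = 4371.62727
g₁ = m₃ / m₂^(3/2) = -7883.61328 / 4371.62727 ≈ -1.803

-1.803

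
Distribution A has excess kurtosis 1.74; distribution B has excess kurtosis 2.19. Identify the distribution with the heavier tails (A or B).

Higher excess kurtosis ⇒ heavier tails relative to the normal distribution.
1.74 vs 2.19: the larger is 2.19, so B has heavier tails.

B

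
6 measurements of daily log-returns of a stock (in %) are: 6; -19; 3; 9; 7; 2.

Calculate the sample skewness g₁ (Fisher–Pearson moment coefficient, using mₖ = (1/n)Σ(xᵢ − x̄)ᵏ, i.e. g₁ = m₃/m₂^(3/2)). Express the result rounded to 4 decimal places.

-1.5422

x̄ = (6 - 19 + 3 + 9 + 7 + 2) / 6 = 1.3333
deviations (xᵢ − x̄): 4.6667, -20.3333, 1.6667, 7.6667, 5.6667, 0.6667
Σ(xᵢ − x̄)² = 529.3333 ⇒ m₂ = 529.3333/6 = 88.22222
Σ(xᵢ − x̄)³ = -7667.5556 ⇒ m₃ = -7667.5556/6 = -1277.92593
m₂^(3/2) = 88.22222^(1.5) = 828.64209
g₁ = m₃ / m₂^(3/2) = -1277.92593 / 828.64209 ≈ -1.5422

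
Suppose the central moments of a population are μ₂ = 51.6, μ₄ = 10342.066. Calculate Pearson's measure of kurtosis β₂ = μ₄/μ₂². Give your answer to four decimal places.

μ₂² = 51.6² = 2662.56000
μ₄/μ₂² = 10342.066 / 2662.56000 = 3.88426
β₂ ≈ 3.8843

3.8843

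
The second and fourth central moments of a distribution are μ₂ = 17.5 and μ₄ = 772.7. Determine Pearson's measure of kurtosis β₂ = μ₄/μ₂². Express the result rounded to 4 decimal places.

2.5231

μ₂² = 17.5² = 306.25000
μ₄/μ₂² = 772.7 / 306.25000 = 2.52310
β₂ ≈ 2.5231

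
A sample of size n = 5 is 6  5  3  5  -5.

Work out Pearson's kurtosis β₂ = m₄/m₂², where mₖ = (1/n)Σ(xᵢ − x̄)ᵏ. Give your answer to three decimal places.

x̄ = 2.8000
Σ(xᵢ − x̄)² = 80.8000 ⇒ m₂ = 16.16000
Σ(xᵢ − x̄)⁴ = 3853.2160 ⇒ m₄ = 770.64320
m₂² = 261.14560
β₂ = m₄/m₂² = 770.64320 / 261.14560 ≈ 2.951

2.951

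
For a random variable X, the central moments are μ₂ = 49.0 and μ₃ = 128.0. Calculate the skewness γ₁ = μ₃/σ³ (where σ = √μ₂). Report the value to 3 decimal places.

0.373

σ = √μ₂ = √49.0 = 7.00000
σ³ = μ₂^(3/2) = 343.00000
γ₁ = μ₃/σ³ = 128.0 / 343.00000 ≈ 0.373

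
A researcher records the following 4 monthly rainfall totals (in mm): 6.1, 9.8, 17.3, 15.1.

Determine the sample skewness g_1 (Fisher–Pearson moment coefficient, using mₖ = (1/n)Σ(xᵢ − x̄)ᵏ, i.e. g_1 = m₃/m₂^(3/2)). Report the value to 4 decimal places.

-0.1611

x̄ = (6.1 + 9.8 + 17.3 + 15.1) / 4 = 12.0750
deviations (xᵢ − x̄): -5.9750, -2.2750, 5.2250, 3.0250
Σ(xᵢ − x̄)² = 77.3275 ⇒ m₂ = 77.3275/4 = 19.33188
Σ(xᵢ − x̄)³ = -54.7594 ⇒ m₃ = -54.7594/4 = -13.68984
m₂^(3/2) = 19.33188^(1.5) = 84.99844
g_1 = m₃ / m₂^(3/2) = -13.68984 / 84.99844 ≈ -0.1611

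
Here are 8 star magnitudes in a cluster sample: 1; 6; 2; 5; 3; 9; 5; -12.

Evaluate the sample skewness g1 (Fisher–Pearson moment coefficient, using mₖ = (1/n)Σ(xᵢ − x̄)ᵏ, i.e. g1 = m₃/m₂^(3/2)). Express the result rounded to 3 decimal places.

-1.570

x̄ = (1 + 6 + 2 + 5 + 3 + 9 + 5 - 12) / 8 = 2.3750
deviations (xᵢ − x̄): -1.3750, 3.6250, -0.3750, 2.6250, 0.6250, 6.6250, 2.6250, -14.3750
Σ(xᵢ − x̄)² = 279.8750 ⇒ m₂ = 279.8750/8 = 34.98438
Σ(xᵢ − x̄)³ = -2598.2813 ⇒ m₃ = -2598.2813/8 = -324.78516
m₂^(3/2) = 34.98438^(1.5) = 206.92415
g1 = m₃ / m₂^(3/2) = -324.78516 / 206.92415 ≈ -1.570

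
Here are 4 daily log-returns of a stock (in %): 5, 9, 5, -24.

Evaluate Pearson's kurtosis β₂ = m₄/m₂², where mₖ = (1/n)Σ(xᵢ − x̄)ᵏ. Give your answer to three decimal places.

2.297

x̄ = -1.2500
Σ(xᵢ − x̄)² = 700.7500 ⇒ m₂ = 175.18750
Σ(xᵢ − x̄)⁴ = 281960.8281 ⇒ m₄ = 70490.20703
m₂² = 30690.66016
β₂ = m₄/m₂² = 70490.20703 / 30690.66016 ≈ 2.297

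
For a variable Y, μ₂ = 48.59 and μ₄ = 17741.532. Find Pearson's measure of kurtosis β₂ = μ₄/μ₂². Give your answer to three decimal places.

7.514

μ₂² = 48.59² = 2360.98810
μ₄/μ₂² = 17741.532 / 2360.98810 = 7.51445
β₂ ≈ 7.514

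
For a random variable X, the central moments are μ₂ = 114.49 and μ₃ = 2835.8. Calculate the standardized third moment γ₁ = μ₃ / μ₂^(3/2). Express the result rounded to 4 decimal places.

σ = √μ₂ = √114.49 = 10.70000
σ³ = μ₂^(3/2) = 1225.04300
γ₁ = μ₃/σ³ = 2835.8 / 1225.04300 ≈ 2.3149

2.3149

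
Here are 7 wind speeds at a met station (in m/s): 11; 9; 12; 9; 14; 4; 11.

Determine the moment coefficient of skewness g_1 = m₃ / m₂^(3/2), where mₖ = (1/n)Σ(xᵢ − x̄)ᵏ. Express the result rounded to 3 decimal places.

x̄ = (11 + 9 + 12 + 9 + 14 + 4 + 11) / 7 = 10.0000
deviations (xᵢ − x̄): 1.0000, -1.0000, 2.0000, -1.0000, 4.0000, -6.0000, 1.0000
Σ(xᵢ − x̄)² = 60.0000 ⇒ m₂ = 60.0000/7 = 8.57143
Σ(xᵢ − x̄)³ = -144.0000 ⇒ m₃ = -144.0000/7 = -20.57143
m₂^(3/2) = 8.57143^(1.5) = 25.09457
g_1 = m₃ / m₂^(3/2) = -20.57143 / 25.09457 ≈ -0.820

-0.820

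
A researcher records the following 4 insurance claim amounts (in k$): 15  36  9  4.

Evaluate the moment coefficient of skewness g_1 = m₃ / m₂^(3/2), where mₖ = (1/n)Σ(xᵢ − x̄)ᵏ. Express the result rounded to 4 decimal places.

x̄ = (15 + 36 + 9 + 4) / 4 = 16.0000
deviations (xᵢ − x̄): -1.0000, 20.0000, -7.0000, -12.0000
Σ(xᵢ − x̄)² = 594.0000 ⇒ m₂ = 594.0000/4 = 148.50000
Σ(xᵢ − x̄)³ = 5928.0000 ⇒ m₃ = 5928.0000/4 = 1482.00000
m₂^(3/2) = 148.50000^(1.5) = 1809.62955
g_1 = m₃ / m₂^(3/2) = 1482.00000 / 1809.62955 ≈ 0.8190

0.8190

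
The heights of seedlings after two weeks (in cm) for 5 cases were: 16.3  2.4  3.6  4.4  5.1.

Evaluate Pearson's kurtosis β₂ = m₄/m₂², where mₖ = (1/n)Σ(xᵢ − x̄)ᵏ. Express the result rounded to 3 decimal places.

3.100

x̄ = 6.3600
Σ(xᵢ − x̄)² = 127.5320 ⇒ m₂ = 25.50640
Σ(xᵢ − x̄)⁴ = 10083.3701 ⇒ m₄ = 2016.67403
m₂² = 650.57644
β₂ = m₄/m₂² = 2016.67403 / 650.57644 ≈ 3.100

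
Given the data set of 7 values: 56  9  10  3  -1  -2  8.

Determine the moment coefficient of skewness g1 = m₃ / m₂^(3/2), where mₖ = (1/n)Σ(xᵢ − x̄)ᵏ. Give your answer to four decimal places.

1.7981

x̄ = (56 + 9 + 10 + 3 - 1 - 2 + 8) / 7 = 11.8571
deviations (xᵢ − x̄): 44.1429, -2.8571, -1.8571, -8.8571, -12.8571, -13.8571, -3.8571
Σ(xᵢ − x̄)² = 2410.8571 ⇒ m₂ = 2410.8571/7 = 344.40816
Σ(xᵢ − x̄)³ = 80448.2449 ⇒ m₃ = 80448.2449/7 = 11492.60641
m₂^(3/2) = 344.40816^(1.5) = 6391.60834
g1 = m₃ / m₂^(3/2) = 11492.60641 / 6391.60834 ≈ 1.7981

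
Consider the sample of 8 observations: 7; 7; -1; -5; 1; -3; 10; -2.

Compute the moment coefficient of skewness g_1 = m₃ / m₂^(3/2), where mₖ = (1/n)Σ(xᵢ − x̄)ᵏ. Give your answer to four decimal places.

x̄ = (7 + 7 - 1 - 5 + 1 - 3 + 10 - 2) / 8 = 1.7500
deviations (xᵢ − x̄): 5.2500, 5.2500, -2.7500, -6.7500, -0.7500, -4.7500, 8.2500, -3.7500
Σ(xᵢ − x̄)² = 213.5000 ⇒ m₂ = 213.5000/8 = 26.68750
Σ(xᵢ − x̄)³ = 362.2500 ⇒ m₃ = 362.2500/8 = 45.28125
m₂^(3/2) = 26.68750^(1.5) = 137.86748
g_1 = m₃ / m₂^(3/2) = 45.28125 / 137.86748 ≈ 0.3284

0.3284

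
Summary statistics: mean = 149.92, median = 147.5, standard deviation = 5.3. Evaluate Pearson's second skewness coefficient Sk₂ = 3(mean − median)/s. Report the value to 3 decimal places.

1.370

Sk₂ = 3(149.92 − 147.5) / 5.3 = 3 × 2.4200 / 5.3
    = 7.2600 / 5.3 ≈ 1.370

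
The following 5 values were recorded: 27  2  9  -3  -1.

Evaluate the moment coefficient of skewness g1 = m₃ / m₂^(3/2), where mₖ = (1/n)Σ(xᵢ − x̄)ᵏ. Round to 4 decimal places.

1.0421

x̄ = (27 + 2 + 9 - 3 - 1) / 5 = 6.8000
deviations (xᵢ − x̄): 20.2000, -4.8000, 2.2000, -9.8000, -7.8000
Σ(xᵢ − x̄)² = 592.8000 ⇒ m₂ = 592.8000/5 = 118.56000
Σ(xᵢ − x̄)³ = 6726.7200 ⇒ m₃ = 6726.7200/5 = 1345.34400
m₂^(3/2) = 118.56000^(1.5) = 1290.94365
g1 = m₃ / m₂^(3/2) = 1345.34400 / 1290.94365 ≈ 1.0421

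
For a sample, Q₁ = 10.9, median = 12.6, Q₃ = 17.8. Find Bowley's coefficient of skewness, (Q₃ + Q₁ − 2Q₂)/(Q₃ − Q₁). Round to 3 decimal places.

numerator: Q₃ + Q₁ − 2Q₂ = 17.8 + 10.9 − 2×12.6 = 3.5000
denominator: Q₃ − Q₁ = 17.8 − 10.9 = 6.9000
Bowley skewness = 3.5000 / 6.9000 ≈ 0.507

0.507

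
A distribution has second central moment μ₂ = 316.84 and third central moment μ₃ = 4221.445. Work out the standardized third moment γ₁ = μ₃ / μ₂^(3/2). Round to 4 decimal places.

σ = √μ₂ = √316.84 = 17.80000
σ³ = μ₂^(3/2) = 5639.75200
γ₁ = μ₃/σ³ = 4221.445 / 5639.75200 ≈ 0.7485

0.7485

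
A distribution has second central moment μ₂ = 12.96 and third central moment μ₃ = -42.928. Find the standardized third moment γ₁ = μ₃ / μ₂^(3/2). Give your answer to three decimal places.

-0.920

σ = √μ₂ = √12.96 = 3.60000
σ³ = μ₂^(3/2) = 46.65600
γ₁ = μ₃/σ³ = -42.928 / 46.65600 ≈ -0.920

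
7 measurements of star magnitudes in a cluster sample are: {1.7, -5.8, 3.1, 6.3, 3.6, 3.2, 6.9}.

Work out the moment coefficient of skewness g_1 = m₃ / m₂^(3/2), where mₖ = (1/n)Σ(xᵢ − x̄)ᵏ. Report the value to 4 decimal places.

-1.2233

x̄ = (1.7 - 5.8 + 3.1 + 6.3 + 3.6 + 3.2 + 6.9) / 7 = 2.7143
deviations (xᵢ − x̄): -1.0143, -8.5143, 0.3857, 3.5857, 0.8857, 0.4857, 4.1857
Σ(xᵢ − x̄)² = 105.0686 ⇒ m₂ = 105.0686/7 = 15.00980
Σ(xᵢ − x̄)³ = -497.9660 ⇒ m₃ = -497.9660/7 = -71.13799
m₂^(3/2) = 15.00980^(1.5) = 58.15167
g_1 = m₃ / m₂^(3/2) = -71.13799 / 58.15167 ≈ -1.2233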